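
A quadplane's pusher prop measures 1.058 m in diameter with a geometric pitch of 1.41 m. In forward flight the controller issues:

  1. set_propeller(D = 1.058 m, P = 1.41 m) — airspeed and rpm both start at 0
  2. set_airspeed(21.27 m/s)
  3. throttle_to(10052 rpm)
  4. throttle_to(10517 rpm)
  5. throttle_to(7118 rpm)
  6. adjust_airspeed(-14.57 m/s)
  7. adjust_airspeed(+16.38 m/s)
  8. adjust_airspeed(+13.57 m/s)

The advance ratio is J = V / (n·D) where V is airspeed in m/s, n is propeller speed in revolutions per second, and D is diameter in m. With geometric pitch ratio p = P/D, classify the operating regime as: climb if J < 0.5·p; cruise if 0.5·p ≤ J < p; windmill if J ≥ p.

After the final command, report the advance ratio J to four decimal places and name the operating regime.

set_propeller: D = 1.058 m, P = 1.41 m (p = P/D = 1.332703); state ← (V=0, rpm=0)
set_airspeed(21.27): V ← 21.27 m/s
throttle_to(10052): rpm ← 10052
throttle_to(10517): rpm ← 10517
throttle_to(7118): rpm ← 7118
adjust_airspeed(-14.57): V ← 21.27 -14.57 = 6.7 m/s
adjust_airspeed(+16.38): V ← 6.7 +16.38 = 23.08 m/s
adjust_airspeed(+13.57): V ← 23.08 +13.57 = 36.65 m/s
final state: V = 36.65 m/s, rpm = 7118 → n = rpm/60 = 118.633333 rev/s
J = V / (n·D) = 36.65 / (118.633333 × 1.058) = 0.291999
regime bands: climb J<0.6664 | cruise [0.6664, 1.3327) | windmill J≥1.3327
J = 0.2920 → climb

J = 0.2920, regime = climb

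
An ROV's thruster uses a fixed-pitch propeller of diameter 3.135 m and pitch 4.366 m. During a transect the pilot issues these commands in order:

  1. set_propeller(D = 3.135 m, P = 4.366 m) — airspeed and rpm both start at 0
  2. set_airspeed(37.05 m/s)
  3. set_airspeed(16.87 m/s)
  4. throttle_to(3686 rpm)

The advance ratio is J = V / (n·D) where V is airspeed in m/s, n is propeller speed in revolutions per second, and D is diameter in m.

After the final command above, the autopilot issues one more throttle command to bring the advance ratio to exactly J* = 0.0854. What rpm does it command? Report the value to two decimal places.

set_propeller: D = 3.135 m, P = 4.366 m (p = P/D = 1.392663); state ← (V=0, rpm=0)
set_airspeed(37.05): V ← 37.05 m/s
set_airspeed(16.87): V ← 16.87 m/s
throttle_to(3686): rpm ← 3686
final state: V = 16.87 m/s, rpm = 3686 → n = rpm/60 = 61.433333 rev/s
target J* = 0.0854; solve J* = V/(n·D) for n: n = V/(J*·D) = 16.87/(0.0854 × 3.135) = 63.011478 rev/s
rpm = 60·n = 3780.688681

rpm = 3780.69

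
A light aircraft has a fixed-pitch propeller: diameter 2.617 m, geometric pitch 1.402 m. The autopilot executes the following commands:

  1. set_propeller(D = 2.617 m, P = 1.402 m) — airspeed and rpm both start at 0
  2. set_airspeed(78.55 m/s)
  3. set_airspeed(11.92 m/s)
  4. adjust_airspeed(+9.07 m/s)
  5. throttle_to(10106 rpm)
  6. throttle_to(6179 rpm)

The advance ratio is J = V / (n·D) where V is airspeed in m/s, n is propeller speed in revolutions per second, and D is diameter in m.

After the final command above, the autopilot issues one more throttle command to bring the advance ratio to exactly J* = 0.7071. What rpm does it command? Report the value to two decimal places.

rpm = 680.58

set_propeller: D = 2.617 m, P = 1.402 m (p = P/D = 0.535728); state ← (V=0, rpm=0)
set_airspeed(78.55): V ← 78.55 m/s
set_airspeed(11.92): V ← 11.92 m/s
adjust_airspeed(+9.07): V ← 11.92 +9.07 = 20.99 m/s
throttle_to(10106): rpm ← 10106
throttle_to(6179): rpm ← 6179
final state: V = 20.99 m/s, rpm = 6179 → n = rpm/60 = 102.983333 rev/s
target J* = 0.7071; solve J* = V/(n·D) for n: n = V/(J*·D) = 20.99/(0.7071 × 2.617) = 11.342999 rev/s
rpm = 60·n = 680.579916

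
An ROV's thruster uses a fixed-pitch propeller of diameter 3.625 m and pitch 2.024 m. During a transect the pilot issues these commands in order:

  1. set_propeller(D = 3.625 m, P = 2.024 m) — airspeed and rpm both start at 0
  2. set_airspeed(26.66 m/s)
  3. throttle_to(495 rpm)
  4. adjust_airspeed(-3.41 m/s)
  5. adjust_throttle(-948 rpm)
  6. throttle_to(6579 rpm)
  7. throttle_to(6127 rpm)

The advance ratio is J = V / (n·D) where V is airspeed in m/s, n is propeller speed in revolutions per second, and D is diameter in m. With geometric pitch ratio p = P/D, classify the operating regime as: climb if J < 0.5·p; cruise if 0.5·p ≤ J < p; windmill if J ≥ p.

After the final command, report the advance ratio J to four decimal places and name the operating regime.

J = 0.0628, regime = climb

set_propeller: D = 3.625 m, P = 2.024 m (p = P/D = 0.558345); state ← (V=0, rpm=0)
set_airspeed(26.66): V ← 26.66 m/s
throttle_to(495): rpm ← 495
adjust_airspeed(-3.41): V ← 26.66 -3.41 = 23.25 m/s
adjust_throttle(-948): rpm ← 495 -948 = -453
throttle_to(6579): rpm ← 6579
throttle_to(6127): rpm ← 6127
final state: V = 23.25 m/s, rpm = 6127 → n = rpm/60 = 102.116667 rev/s
J = V / (n·D) = 23.25 / (102.116667 × 3.625) = 0.062808
regime bands: climb J<0.2792 | cruise [0.2792, 0.5583) | windmill J≥0.5583
J = 0.0628 → climb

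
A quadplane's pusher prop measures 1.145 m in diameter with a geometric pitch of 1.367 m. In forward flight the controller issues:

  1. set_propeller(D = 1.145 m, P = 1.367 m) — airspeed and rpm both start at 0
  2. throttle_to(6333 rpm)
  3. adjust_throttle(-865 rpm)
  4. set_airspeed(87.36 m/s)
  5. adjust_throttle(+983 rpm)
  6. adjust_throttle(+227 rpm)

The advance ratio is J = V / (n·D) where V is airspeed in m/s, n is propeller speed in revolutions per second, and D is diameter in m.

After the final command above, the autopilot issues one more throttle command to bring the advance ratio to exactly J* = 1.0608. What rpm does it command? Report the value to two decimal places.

rpm = 4315.44

set_propeller: D = 1.145 m, P = 1.367 m (p = P/D = 1.193886); state ← (V=0, rpm=0)
throttle_to(6333): rpm ← 6333
adjust_throttle(-865): rpm ← 6333 -865 = 5468
set_airspeed(87.36): V ← 87.36 m/s
adjust_throttle(+983): rpm ← 5468 +983 = 6451
adjust_throttle(+227): rpm ← 6451 +227 = 6678
final state: V = 87.36 m/s, rpm = 6678 → n = rpm/60 = 111.300000 rev/s
target J* = 1.0608; solve J* = V/(n·D) for n: n = V/(J*·D) = 87.36/(1.0608 × 1.145) = 71.923966 rev/s
rpm = 60·n = 4315.437966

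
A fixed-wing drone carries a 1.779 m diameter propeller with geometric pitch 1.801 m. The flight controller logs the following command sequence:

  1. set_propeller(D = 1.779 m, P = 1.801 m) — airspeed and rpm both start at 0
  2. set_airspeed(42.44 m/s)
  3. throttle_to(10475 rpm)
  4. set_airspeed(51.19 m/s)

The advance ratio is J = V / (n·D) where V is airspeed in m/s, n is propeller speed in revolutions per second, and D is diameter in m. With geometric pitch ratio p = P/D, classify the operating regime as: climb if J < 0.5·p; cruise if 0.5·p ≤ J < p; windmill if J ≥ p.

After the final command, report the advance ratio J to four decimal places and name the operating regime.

set_propeller: D = 1.779 m, P = 1.801 m (p = P/D = 1.012366); state ← (V=0, rpm=0)
set_airspeed(42.44): V ← 42.44 m/s
throttle_to(10475): rpm ← 10475
set_airspeed(51.19): V ← 51.19 m/s
final state: V = 51.19 m/s, rpm = 10475 → n = rpm/60 = 174.583333 rev/s
J = V / (n·D) = 51.19 / (174.583333 × 1.779) = 0.164819
regime bands: climb J<0.5062 | cruise [0.5062, 1.0124) | windmill J≥1.0124
J = 0.1648 → climb

J = 0.1648, regime = climb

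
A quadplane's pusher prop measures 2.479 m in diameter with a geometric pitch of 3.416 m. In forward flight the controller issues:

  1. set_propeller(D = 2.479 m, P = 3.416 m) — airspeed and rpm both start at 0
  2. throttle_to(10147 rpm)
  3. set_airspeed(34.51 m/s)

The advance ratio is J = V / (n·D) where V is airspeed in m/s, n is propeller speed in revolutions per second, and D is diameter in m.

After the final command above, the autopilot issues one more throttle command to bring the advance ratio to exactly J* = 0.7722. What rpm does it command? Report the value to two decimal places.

rpm = 1081.66

set_propeller: D = 2.479 m, P = 3.416 m (p = P/D = 1.377975); state ← (V=0, rpm=0)
throttle_to(10147): rpm ← 10147
set_airspeed(34.51): V ← 34.51 m/s
final state: V = 34.51 m/s, rpm = 10147 → n = rpm/60 = 169.116667 rev/s
target J* = 0.7722; solve J* = V/(n·D) for n: n = V/(J*·D) = 34.51/(0.7722 × 2.479) = 18.027630 rev/s
rpm = 60·n = 1081.657798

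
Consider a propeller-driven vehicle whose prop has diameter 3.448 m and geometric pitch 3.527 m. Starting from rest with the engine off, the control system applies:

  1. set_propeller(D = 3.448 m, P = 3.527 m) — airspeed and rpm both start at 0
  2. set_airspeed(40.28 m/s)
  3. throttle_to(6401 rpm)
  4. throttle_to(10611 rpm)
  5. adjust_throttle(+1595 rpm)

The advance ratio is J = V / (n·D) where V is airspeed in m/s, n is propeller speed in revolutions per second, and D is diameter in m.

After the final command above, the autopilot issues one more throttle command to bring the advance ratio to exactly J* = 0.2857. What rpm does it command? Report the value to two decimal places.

set_propeller: D = 3.448 m, P = 3.527 m (p = P/D = 1.022912); state ← (V=0, rpm=0)
set_airspeed(40.28): V ← 40.28 m/s
throttle_to(6401): rpm ← 6401
throttle_to(10611): rpm ← 10611
adjust_throttle(+1595): rpm ← 10611 +1595 = 12206
final state: V = 40.28 m/s, rpm = 12206 → n = rpm/60 = 203.433333 rev/s
target J* = 0.2857; solve J* = V/(n·D) for n: n = V/(J*·D) = 40.28/(0.2857 × 3.448) = 40.889515 rev/s
rpm = 60·n = 2453.370928

rpm = 2453.37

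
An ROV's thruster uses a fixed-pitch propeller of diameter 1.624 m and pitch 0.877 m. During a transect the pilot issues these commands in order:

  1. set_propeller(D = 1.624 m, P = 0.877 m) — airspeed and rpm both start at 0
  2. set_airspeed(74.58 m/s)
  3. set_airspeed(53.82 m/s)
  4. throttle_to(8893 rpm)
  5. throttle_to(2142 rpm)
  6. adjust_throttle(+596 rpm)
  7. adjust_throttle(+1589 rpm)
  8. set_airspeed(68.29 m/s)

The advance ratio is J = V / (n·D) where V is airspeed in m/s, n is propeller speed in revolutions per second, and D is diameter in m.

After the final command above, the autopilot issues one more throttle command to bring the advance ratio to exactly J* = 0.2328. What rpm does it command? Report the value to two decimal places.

set_propeller: D = 1.624 m, P = 0.877 m (p = P/D = 0.540025); state ← (V=0, rpm=0)
set_airspeed(74.58): V ← 74.58 m/s
set_airspeed(53.82): V ← 53.82 m/s
throttle_to(8893): rpm ← 8893
throttle_to(2142): rpm ← 2142
adjust_throttle(+596): rpm ← 2142 +596 = 2738
adjust_throttle(+1589): rpm ← 2738 +1589 = 4327
set_airspeed(68.29): V ← 68.29 m/s
final state: V = 68.29 m/s, rpm = 4327 → n = rpm/60 = 72.116667 rev/s
target J* = 0.2328; solve J* = V/(n·D) for n: n = V/(J*·D) = 68.29/(0.2328 × 1.624) = 180.629264 rev/s
rpm = 60·n = 10837.755828

rpm = 10837.76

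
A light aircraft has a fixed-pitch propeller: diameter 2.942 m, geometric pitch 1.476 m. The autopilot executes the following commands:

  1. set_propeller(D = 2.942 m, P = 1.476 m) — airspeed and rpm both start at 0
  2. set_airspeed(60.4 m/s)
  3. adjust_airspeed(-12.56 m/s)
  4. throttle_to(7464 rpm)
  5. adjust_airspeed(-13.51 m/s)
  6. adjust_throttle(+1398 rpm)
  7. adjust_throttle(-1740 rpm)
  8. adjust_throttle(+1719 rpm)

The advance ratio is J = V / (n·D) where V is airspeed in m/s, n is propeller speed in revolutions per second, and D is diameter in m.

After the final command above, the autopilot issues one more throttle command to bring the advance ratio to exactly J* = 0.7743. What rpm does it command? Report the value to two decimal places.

set_propeller: D = 2.942 m, P = 1.476 m (p = P/D = 0.501700); state ← (V=0, rpm=0)
set_airspeed(60.4): V ← 60.4 m/s
adjust_airspeed(-12.56): V ← 60.4 -12.56 = 47.84 m/s
throttle_to(7464): rpm ← 7464
adjust_airspeed(-13.51): V ← 47.84 -13.51 = 34.33 m/s
adjust_throttle(+1398): rpm ← 7464 +1398 = 8862
adjust_throttle(-1740): rpm ← 8862 -1740 = 7122
adjust_throttle(+1719): rpm ← 7122 +1719 = 8841
final state: V = 34.33 m/s, rpm = 8841 → n = rpm/60 = 147.350000 rev/s
target J* = 0.7743; solve J* = V/(n·D) for n: n = V/(J*·D) = 34.33/(0.7743 × 2.942) = 15.070299 rev/s
rpm = 60·n = 904.217954

rpm = 904.22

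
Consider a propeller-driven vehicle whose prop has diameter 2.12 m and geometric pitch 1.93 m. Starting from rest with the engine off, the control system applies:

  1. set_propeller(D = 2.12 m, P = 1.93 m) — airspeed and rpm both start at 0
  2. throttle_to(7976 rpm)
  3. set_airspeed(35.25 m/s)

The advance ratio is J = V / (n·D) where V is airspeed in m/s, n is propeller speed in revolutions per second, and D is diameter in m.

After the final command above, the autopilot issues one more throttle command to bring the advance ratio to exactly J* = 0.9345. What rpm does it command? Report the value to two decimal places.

set_propeller: D = 2.12 m, P = 1.93 m (p = P/D = 0.910377); state ← (V=0, rpm=0)
throttle_to(7976): rpm ← 7976
set_airspeed(35.25): V ← 35.25 m/s
final state: V = 35.25 m/s, rpm = 7976 → n = rpm/60 = 132.933333 rev/s
target J* = 0.9345; solve J* = V/(n·D) for n: n = V/(J*·D) = 35.25/(0.9345 × 2.12) = 17.792786 rev/s
rpm = 60·n = 1067.567158

rpm = 1067.57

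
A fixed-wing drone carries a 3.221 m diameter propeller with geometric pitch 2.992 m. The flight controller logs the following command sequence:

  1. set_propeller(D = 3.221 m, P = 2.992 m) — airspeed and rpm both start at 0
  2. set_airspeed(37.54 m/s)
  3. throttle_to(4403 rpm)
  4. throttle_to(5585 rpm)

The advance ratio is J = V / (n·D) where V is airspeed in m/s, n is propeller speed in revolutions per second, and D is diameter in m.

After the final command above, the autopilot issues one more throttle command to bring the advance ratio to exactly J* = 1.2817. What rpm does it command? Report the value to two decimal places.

set_propeller: D = 3.221 m, P = 2.992 m (p = P/D = 0.928904); state ← (V=0, rpm=0)
set_airspeed(37.54): V ← 37.54 m/s
throttle_to(4403): rpm ← 4403
throttle_to(5585): rpm ← 5585
final state: V = 37.54 m/s, rpm = 5585 → n = rpm/60 = 93.083333 rev/s
target J* = 1.2817; solve J* = V/(n·D) for n: n = V/(J*·D) = 37.54/(1.2817 × 3.221) = 9.093209 rev/s
rpm = 60·n = 545.592522

rpm = 545.59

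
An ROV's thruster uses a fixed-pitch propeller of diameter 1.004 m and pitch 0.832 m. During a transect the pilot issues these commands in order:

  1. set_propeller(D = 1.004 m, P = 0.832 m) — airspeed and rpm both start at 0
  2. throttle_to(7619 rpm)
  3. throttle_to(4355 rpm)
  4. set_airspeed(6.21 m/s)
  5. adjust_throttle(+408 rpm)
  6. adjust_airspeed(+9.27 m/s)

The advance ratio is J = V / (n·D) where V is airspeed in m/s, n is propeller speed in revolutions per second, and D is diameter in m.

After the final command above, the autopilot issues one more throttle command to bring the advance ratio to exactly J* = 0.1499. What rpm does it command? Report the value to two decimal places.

set_propeller: D = 1.004 m, P = 0.832 m (p = P/D = 0.828685); state ← (V=0, rpm=0)
throttle_to(7619): rpm ← 7619
throttle_to(4355): rpm ← 4355
set_airspeed(6.21): V ← 6.21 m/s
adjust_throttle(+408): rpm ← 4355 +408 = 4763
adjust_airspeed(+9.27): V ← 6.21 +9.27 = 15.48 m/s
final state: V = 15.48 m/s, rpm = 4763 → n = rpm/60 = 79.383333 rev/s
target J* = 0.1499; solve J* = V/(n·D) for n: n = V/(J*·D) = 15.48/(0.1499 × 1.004) = 102.857416 rev/s
rpm = 60·n = 6171.444974

rpm = 6171.44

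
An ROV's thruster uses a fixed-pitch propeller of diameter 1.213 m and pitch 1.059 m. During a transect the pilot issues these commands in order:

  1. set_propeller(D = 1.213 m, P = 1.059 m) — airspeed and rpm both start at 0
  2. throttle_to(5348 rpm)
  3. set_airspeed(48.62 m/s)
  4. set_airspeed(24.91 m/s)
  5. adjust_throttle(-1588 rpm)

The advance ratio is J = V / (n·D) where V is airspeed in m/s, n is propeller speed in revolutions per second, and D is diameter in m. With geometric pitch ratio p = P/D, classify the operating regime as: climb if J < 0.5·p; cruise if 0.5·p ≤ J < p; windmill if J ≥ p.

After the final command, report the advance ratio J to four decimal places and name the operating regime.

set_propeller: D = 1.213 m, P = 1.059 m (p = P/D = 0.873042); state ← (V=0, rpm=0)
throttle_to(5348): rpm ← 5348
set_airspeed(48.62): V ← 48.62 m/s
set_airspeed(24.91): V ← 24.91 m/s
adjust_throttle(-1588): rpm ← 5348 -1588 = 3760
final state: V = 24.91 m/s, rpm = 3760 → n = rpm/60 = 62.666667 rev/s
J = V / (n·D) = 24.91 / (62.666667 × 1.213) = 0.327700
regime bands: climb J<0.4365 | cruise [0.4365, 0.8730) | windmill J≥0.8730
J = 0.3277 → climb

J = 0.3277, regime = climb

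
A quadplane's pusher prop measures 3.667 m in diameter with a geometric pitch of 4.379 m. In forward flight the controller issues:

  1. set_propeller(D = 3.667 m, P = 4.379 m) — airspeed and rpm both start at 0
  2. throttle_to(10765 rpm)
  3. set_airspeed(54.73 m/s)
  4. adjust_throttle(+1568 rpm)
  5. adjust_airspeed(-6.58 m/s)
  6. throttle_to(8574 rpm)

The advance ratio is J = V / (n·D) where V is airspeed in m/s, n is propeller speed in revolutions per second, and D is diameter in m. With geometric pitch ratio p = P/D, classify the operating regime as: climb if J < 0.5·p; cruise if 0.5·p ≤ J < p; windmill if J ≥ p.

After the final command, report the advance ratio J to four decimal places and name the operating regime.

set_propeller: D = 3.667 m, P = 4.379 m (p = P/D = 1.194164); state ← (V=0, rpm=0)
throttle_to(10765): rpm ← 10765
set_airspeed(54.73): V ← 54.73 m/s
adjust_throttle(+1568): rpm ← 10765 +1568 = 12333
adjust_airspeed(-6.58): V ← 54.73 -6.58 = 48.15 m/s
throttle_to(8574): rpm ← 8574
final state: V = 48.15 m/s, rpm = 8574 → n = rpm/60 = 142.900000 rev/s
J = V / (n·D) = 48.15 / (142.900000 × 3.667) = 0.091887
regime bands: climb J<0.5971 | cruise [0.5971, 1.1942) | windmill J≥1.1942
J = 0.0919 → climb

J = 0.0919, regime = climb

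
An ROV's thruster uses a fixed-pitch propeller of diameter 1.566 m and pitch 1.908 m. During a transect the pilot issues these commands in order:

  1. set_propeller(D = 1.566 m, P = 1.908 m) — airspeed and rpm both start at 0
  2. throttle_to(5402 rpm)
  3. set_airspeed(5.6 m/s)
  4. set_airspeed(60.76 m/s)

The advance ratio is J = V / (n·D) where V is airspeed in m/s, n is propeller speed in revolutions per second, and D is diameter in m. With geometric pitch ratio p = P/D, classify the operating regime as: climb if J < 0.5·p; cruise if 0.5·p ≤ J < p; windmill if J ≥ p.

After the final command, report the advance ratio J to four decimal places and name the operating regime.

set_propeller: D = 1.566 m, P = 1.908 m (p = P/D = 1.218391); state ← (V=0, rpm=0)
throttle_to(5402): rpm ← 5402
set_airspeed(5.6): V ← 5.6 m/s
set_airspeed(60.76): V ← 60.76 m/s
final state: V = 60.76 m/s, rpm = 5402 → n = rpm/60 = 90.033333 rev/s
J = V / (n·D) = 60.76 / (90.033333 × 1.566) = 0.430946
regime bands: climb J<0.6092 | cruise [0.6092, 1.2184) | windmill J≥1.2184
J = 0.4309 → climb

J = 0.4309, regime = climb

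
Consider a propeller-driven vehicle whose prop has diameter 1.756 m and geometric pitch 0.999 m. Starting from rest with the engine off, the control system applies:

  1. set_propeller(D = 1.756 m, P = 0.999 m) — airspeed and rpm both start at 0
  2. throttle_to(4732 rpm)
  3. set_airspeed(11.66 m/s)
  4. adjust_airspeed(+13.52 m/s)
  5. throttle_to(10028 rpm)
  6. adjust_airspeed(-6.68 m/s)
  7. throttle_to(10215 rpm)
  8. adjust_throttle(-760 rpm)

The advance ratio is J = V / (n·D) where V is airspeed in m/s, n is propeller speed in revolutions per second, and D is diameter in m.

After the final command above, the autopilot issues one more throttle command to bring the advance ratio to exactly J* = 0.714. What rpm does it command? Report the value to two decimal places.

set_propeller: D = 1.756 m, P = 0.999 m (p = P/D = 0.568907); state ← (V=0, rpm=0)
throttle_to(4732): rpm ← 4732
set_airspeed(11.66): V ← 11.66 m/s
adjust_airspeed(+13.52): V ← 11.66 +13.52 = 25.18 m/s
throttle_to(10028): rpm ← 10028
adjust_airspeed(-6.68): V ← 25.18 -6.68 = 18.5 m/s
throttle_to(10215): rpm ← 10215
adjust_throttle(-760): rpm ← 10215 -760 = 9455
final state: V = 18.5 m/s, rpm = 9455 → n = rpm/60 = 157.583333 rev/s
target J* = 0.714; solve J* = V/(n·D) for n: n = V/(J*·D) = 18.5/(0.714 × 1.756) = 14.755333 rev/s
rpm = 60·n = 885.319959

rpm = 885.32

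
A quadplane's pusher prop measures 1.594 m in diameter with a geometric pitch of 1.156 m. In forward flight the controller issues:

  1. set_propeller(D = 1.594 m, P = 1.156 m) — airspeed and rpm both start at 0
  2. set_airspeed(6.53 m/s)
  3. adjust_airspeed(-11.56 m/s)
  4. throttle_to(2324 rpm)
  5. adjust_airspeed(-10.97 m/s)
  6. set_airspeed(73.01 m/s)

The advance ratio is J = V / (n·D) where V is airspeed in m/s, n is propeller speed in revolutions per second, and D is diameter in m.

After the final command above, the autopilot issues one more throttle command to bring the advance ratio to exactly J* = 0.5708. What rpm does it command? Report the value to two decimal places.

set_propeller: D = 1.594 m, P = 1.156 m (p = P/D = 0.725220); state ← (V=0, rpm=0)
set_airspeed(6.53): V ← 6.53 m/s
adjust_airspeed(-11.56): V ← 6.53 -11.56 = -5.03 m/s
throttle_to(2324): rpm ← 2324
adjust_airspeed(-10.97): V ← -5.03 -10.97 = -16 m/s
set_airspeed(73.01): V ← 73.01 m/s
final state: V = 73.01 m/s, rpm = 2324 → n = rpm/60 = 38.733333 rev/s
target J* = 0.5708; solve J* = V/(n·D) for n: n = V/(J*·D) = 73.01/(0.5708 × 1.594) = 80.243538 rev/s
rpm = 60·n = 4814.612259

rpm = 4814.61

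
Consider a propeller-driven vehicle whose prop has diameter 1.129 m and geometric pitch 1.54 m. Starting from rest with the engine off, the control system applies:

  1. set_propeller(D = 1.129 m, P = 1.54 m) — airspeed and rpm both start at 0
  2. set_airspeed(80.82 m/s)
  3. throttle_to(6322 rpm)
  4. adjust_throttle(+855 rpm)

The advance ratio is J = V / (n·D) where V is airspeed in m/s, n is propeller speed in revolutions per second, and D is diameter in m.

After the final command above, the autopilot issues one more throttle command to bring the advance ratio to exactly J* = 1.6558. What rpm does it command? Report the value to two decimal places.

rpm = 2593.99

set_propeller: D = 1.129 m, P = 1.54 m (p = P/D = 1.364039); state ← (V=0, rpm=0)
set_airspeed(80.82): V ← 80.82 m/s
throttle_to(6322): rpm ← 6322
adjust_throttle(+855): rpm ← 6322 +855 = 7177
final state: V = 80.82 m/s, rpm = 7177 → n = rpm/60 = 119.616667 rev/s
target J* = 1.6558; solve J* = V/(n·D) for n: n = V/(J*·D) = 80.82/(1.6558 × 1.129) = 43.233165 rev/s
rpm = 60·n = 2593.989873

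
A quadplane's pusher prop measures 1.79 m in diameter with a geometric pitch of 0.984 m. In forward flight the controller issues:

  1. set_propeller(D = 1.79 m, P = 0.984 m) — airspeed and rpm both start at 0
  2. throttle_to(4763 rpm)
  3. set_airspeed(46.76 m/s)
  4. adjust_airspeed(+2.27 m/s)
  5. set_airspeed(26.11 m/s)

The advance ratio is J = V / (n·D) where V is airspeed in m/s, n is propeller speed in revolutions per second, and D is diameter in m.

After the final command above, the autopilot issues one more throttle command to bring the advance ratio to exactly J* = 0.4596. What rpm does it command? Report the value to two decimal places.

rpm = 1904.25

set_propeller: D = 1.79 m, P = 0.984 m (p = P/D = 0.549721); state ← (V=0, rpm=0)
throttle_to(4763): rpm ← 4763
set_airspeed(46.76): V ← 46.76 m/s
adjust_airspeed(+2.27): V ← 46.76 +2.27 = 49.03 m/s
set_airspeed(26.11): V ← 26.11 m/s
final state: V = 26.11 m/s, rpm = 4763 → n = rpm/60 = 79.383333 rev/s
target J* = 0.4596; solve J* = V/(n·D) for n: n = V/(J*·D) = 26.11/(0.4596 × 1.79) = 31.737581 rev/s
rpm = 60·n = 1904.254854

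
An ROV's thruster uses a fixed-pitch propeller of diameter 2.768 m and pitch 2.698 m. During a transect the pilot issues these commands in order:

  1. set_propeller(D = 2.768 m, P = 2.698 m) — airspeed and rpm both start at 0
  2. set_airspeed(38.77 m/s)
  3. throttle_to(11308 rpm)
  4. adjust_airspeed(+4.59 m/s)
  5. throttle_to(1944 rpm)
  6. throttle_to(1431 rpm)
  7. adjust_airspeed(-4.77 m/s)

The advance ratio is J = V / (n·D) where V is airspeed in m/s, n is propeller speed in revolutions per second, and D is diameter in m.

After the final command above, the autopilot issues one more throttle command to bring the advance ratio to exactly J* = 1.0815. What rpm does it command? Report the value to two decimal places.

set_propeller: D = 2.768 m, P = 2.698 m (p = P/D = 0.974711); state ← (V=0, rpm=0)
set_airspeed(38.77): V ← 38.77 m/s
throttle_to(11308): rpm ← 11308
adjust_airspeed(+4.59): V ← 38.77 +4.59 = 43.36 m/s
throttle_to(1944): rpm ← 1944
throttle_to(1431): rpm ← 1431
adjust_airspeed(-4.77): V ← 43.36 -4.77 = 38.59 m/s
final state: V = 38.59 m/s, rpm = 1431 → n = rpm/60 = 23.850000 rev/s
target J* = 1.0815; solve J* = V/(n·D) for n: n = V/(J*·D) = 38.59/(1.0815 × 2.768) = 12.890868 rev/s
rpm = 60·n = 773.452094

rpm = 773.45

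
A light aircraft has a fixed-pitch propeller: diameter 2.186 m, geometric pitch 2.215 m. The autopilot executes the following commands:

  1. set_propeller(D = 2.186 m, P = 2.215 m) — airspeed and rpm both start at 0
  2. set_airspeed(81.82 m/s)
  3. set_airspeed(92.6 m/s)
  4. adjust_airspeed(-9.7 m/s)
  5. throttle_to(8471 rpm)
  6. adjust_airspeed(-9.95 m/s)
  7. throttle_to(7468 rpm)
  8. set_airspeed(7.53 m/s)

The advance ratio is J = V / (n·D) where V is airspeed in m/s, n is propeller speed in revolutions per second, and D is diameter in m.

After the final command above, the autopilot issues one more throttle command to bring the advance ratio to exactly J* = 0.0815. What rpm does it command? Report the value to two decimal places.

set_propeller: D = 2.186 m, P = 2.215 m (p = P/D = 1.013266); state ← (V=0, rpm=0)
set_airspeed(81.82): V ← 81.82 m/s
set_airspeed(92.6): V ← 92.6 m/s
adjust_airspeed(-9.7): V ← 92.6 -9.7 = 82.9 m/s
throttle_to(8471): rpm ← 8471
adjust_airspeed(-9.95): V ← 82.9 -9.95 = 72.95 m/s
throttle_to(7468): rpm ← 7468
set_airspeed(7.53): V ← 7.53 m/s
final state: V = 7.53 m/s, rpm = 7468 → n = rpm/60 = 124.466667 rev/s
target J* = 0.0815; solve J* = V/(n·D) for n: n = V/(J*·D) = 7.53/(0.0815 × 2.186) = 42.265617 rev/s
rpm = 60·n = 2535.937000

rpm = 2535.94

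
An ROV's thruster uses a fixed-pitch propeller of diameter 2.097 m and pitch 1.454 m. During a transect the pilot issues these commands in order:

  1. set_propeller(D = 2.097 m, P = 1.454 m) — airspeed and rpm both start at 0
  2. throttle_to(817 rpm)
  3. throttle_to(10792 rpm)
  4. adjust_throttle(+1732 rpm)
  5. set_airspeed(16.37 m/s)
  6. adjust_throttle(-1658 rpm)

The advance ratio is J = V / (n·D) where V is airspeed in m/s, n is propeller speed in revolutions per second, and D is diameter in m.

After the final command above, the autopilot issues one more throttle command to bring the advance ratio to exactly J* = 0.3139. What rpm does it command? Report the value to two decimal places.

rpm = 1492.14

set_propeller: D = 2.097 m, P = 1.454 m (p = P/D = 0.693371); state ← (V=0, rpm=0)
throttle_to(817): rpm ← 817
throttle_to(10792): rpm ← 10792
adjust_throttle(+1732): rpm ← 10792 +1732 = 12524
set_airspeed(16.37): V ← 16.37 m/s
adjust_throttle(-1658): rpm ← 12524 -1658 = 10866
final state: V = 16.37 m/s, rpm = 10866 → n = rpm/60 = 181.100000 rev/s
target J* = 0.3139; solve J* = V/(n·D) for n: n = V/(J*·D) = 16.37/(0.3139 × 2.097) = 24.869035 rev/s
rpm = 60·n = 1492.142099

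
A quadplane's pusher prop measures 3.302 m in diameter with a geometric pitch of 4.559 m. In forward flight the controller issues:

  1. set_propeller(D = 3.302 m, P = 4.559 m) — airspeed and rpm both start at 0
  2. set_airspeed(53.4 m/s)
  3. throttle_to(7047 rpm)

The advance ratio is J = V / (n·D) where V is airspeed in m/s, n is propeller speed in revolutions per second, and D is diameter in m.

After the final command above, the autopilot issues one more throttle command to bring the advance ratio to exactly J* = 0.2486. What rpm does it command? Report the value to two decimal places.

set_propeller: D = 3.302 m, P = 4.559 m (p = P/D = 1.380678); state ← (V=0, rpm=0)
set_airspeed(53.4): V ← 53.4 m/s
throttle_to(7047): rpm ← 7047
final state: V = 53.4 m/s, rpm = 7047 → n = rpm/60 = 117.450000 rev/s
target J* = 0.2486; solve J* = V/(n·D) for n: n = V/(J*·D) = 53.4/(0.2486 × 3.302) = 65.052361 rev/s
rpm = 60·n = 3903.141664

rpm = 3903.14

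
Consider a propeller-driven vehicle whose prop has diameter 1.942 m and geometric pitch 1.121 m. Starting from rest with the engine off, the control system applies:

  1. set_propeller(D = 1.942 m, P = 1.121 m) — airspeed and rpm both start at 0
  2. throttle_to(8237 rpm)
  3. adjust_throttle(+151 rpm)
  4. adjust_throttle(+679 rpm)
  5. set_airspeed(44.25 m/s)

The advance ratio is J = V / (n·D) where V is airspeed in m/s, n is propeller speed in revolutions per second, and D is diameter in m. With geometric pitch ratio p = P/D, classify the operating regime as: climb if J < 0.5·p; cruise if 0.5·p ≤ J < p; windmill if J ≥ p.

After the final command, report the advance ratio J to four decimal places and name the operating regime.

J = 0.1508, regime = climb

set_propeller: D = 1.942 m, P = 1.121 m (p = P/D = 0.577240); state ← (V=0, rpm=0)
throttle_to(8237): rpm ← 8237
adjust_throttle(+151): rpm ← 8237 +151 = 8388
adjust_throttle(+679): rpm ← 8388 +679 = 9067
set_airspeed(44.25): V ← 44.25 m/s
final state: V = 44.25 m/s, rpm = 9067 → n = rpm/60 = 151.116667 rev/s
J = V / (n·D) = 44.25 / (151.116667 × 1.942) = 0.150783
regime bands: climb J<0.2886 | cruise [0.2886, 0.5772) | windmill J≥0.5772
J = 0.1508 → climb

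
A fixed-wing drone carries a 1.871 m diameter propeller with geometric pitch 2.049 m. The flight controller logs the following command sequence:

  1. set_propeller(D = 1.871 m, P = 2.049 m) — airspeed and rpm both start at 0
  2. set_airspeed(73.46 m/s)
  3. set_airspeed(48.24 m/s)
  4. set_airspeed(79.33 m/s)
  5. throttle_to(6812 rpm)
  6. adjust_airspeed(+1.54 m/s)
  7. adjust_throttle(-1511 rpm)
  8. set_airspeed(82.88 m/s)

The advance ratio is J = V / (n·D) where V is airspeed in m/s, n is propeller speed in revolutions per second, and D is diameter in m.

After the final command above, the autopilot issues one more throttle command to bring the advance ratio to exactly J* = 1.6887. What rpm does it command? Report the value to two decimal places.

rpm = 1573.89

set_propeller: D = 1.871 m, P = 2.049 m (p = P/D = 1.095136); state ← (V=0, rpm=0)
set_airspeed(73.46): V ← 73.46 m/s
set_airspeed(48.24): V ← 48.24 m/s
set_airspeed(79.33): V ← 79.33 m/s
throttle_to(6812): rpm ← 6812
adjust_airspeed(+1.54): V ← 79.33 +1.54 = 80.87 m/s
adjust_throttle(-1511): rpm ← 6812 -1511 = 5301
set_airspeed(82.88): V ← 82.88 m/s
final state: V = 82.88 m/s, rpm = 5301 → n = rpm/60 = 88.350000 rev/s
target J* = 1.6887; solve J* = V/(n·D) for n: n = V/(J*·D) = 82.88/(1.6887 × 1.871) = 26.231520 rev/s
rpm = 60·n = 1573.891181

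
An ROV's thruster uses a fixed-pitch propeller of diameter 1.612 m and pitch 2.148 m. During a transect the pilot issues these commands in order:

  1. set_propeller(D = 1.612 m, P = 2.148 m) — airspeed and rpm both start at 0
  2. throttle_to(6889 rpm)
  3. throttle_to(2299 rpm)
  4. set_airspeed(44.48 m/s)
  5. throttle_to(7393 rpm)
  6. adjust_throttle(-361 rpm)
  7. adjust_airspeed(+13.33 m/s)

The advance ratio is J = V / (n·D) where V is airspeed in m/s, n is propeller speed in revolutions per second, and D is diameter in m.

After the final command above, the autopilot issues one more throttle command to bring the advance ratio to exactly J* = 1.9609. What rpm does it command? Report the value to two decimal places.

rpm = 1097.32

set_propeller: D = 1.612 m, P = 2.148 m (p = P/D = 1.332506); state ← (V=0, rpm=0)
throttle_to(6889): rpm ← 6889
throttle_to(2299): rpm ← 2299
set_airspeed(44.48): V ← 44.48 m/s
throttle_to(7393): rpm ← 7393
adjust_throttle(-361): rpm ← 7393 -361 = 7032
adjust_airspeed(+13.33): V ← 44.48 +13.33 = 57.81 m/s
final state: V = 57.81 m/s, rpm = 7032 → n = rpm/60 = 117.200000 rev/s
target J* = 1.9609; solve J* = V/(n·D) for n: n = V/(J*·D) = 57.81/(1.9609 × 1.612) = 18.288685 rev/s
rpm = 60·n = 1097.321114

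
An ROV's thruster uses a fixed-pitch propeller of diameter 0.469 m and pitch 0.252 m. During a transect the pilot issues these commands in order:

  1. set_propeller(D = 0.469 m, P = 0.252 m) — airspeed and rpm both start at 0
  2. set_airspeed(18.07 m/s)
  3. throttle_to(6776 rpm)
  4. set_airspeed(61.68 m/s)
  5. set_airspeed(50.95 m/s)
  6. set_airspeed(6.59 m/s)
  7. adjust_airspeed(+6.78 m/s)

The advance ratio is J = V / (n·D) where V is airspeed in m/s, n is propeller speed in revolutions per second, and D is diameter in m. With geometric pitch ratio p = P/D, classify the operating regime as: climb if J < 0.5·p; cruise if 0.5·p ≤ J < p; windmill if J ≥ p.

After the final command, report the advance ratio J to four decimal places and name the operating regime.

set_propeller: D = 0.469 m, P = 0.252 m (p = P/D = 0.537313); state ← (V=0, rpm=0)
set_airspeed(18.07): V ← 18.07 m/s
throttle_to(6776): rpm ← 6776
set_airspeed(61.68): V ← 61.68 m/s
set_airspeed(50.95): V ← 50.95 m/s
set_airspeed(6.59): V ← 6.59 m/s
adjust_airspeed(+6.78): V ← 6.59 +6.78 = 13.37 m/s
final state: V = 13.37 m/s, rpm = 6776 → n = rpm/60 = 112.933333 rev/s
J = V / (n·D) = 13.37 / (112.933333 × 0.469) = 0.252427
regime bands: climb J<0.2687 | cruise [0.2687, 0.5373) | windmill J≥0.5373
J = 0.2524 → climb

J = 0.2524, regime = climb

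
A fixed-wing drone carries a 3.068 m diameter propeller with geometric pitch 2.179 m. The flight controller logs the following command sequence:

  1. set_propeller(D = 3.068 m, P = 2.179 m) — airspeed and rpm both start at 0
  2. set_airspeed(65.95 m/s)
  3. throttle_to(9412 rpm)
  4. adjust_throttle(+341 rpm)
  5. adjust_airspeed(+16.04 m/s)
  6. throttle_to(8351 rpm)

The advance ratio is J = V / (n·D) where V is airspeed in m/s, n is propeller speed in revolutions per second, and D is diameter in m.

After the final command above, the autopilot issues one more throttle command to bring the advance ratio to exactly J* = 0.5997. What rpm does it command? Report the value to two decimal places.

set_propeller: D = 3.068 m, P = 2.179 m (p = P/D = 0.710235); state ← (V=0, rpm=0)
set_airspeed(65.95): V ← 65.95 m/s
throttle_to(9412): rpm ← 9412
adjust_throttle(+341): rpm ← 9412 +341 = 9753
adjust_airspeed(+16.04): V ← 65.95 +16.04 = 81.99 m/s
throttle_to(8351): rpm ← 8351
final state: V = 81.99 m/s, rpm = 8351 → n = rpm/60 = 139.183333 rev/s
target J* = 0.5997; solve J* = V/(n·D) for n: n = V/(J*·D) = 81.99/(0.5997 × 3.068) = 44.562699 rev/s
rpm = 60·n = 2673.761914

rpm = 2673.76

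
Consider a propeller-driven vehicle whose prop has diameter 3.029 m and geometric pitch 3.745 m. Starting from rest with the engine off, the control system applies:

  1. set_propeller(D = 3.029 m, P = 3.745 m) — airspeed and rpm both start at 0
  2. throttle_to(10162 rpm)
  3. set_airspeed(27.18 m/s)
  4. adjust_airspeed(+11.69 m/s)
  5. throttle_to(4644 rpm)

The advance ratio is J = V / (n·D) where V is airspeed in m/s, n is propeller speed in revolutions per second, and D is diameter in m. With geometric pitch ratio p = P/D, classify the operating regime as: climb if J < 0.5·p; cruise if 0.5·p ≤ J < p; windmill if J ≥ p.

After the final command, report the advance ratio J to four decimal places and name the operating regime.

set_propeller: D = 3.029 m, P = 3.745 m (p = P/D = 1.236382); state ← (V=0, rpm=0)
throttle_to(10162): rpm ← 10162
set_airspeed(27.18): V ← 27.18 m/s
adjust_airspeed(+11.69): V ← 27.18 +11.69 = 38.87 m/s
throttle_to(4644): rpm ← 4644
final state: V = 38.87 m/s, rpm = 4644 → n = rpm/60 = 77.400000 rev/s
J = V / (n·D) = 38.87 / (77.400000 × 3.029) = 0.165796
regime bands: climb J<0.6182 | cruise [0.6182, 1.2364) | windmill J≥1.2364
J = 0.1658 → climb

J = 0.1658, regime = climb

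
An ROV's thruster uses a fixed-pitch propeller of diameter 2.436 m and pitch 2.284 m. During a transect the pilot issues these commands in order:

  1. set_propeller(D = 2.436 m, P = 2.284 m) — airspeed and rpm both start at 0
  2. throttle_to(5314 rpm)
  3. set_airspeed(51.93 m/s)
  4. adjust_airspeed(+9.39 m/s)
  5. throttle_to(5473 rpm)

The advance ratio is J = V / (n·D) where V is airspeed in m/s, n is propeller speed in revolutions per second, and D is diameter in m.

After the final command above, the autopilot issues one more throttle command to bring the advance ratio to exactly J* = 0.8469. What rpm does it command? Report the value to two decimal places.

set_propeller: D = 2.436 m, P = 2.284 m (p = P/D = 0.937603); state ← (V=0, rpm=0)
throttle_to(5314): rpm ← 5314
set_airspeed(51.93): V ← 51.93 m/s
adjust_airspeed(+9.39): V ← 51.93 +9.39 = 61.32 m/s
throttle_to(5473): rpm ← 5473
final state: V = 61.32 m/s, rpm = 5473 → n = rpm/60 = 91.216667 rev/s
target J* = 0.8469; solve J* = V/(n·D) for n: n = V/(J*·D) = 61.32/(0.8469 × 2.436) = 29.723006 rev/s
rpm = 60·n = 1783.380361

rpm = 1783.38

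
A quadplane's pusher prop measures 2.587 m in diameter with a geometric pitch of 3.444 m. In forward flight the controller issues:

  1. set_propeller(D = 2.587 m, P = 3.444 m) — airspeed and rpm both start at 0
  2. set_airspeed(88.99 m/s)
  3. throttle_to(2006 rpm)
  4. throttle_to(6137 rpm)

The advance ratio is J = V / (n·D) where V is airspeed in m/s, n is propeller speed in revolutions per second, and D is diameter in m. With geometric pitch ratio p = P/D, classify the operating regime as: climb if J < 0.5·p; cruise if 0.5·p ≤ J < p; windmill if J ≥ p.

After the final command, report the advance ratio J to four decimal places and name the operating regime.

J = 0.3363, regime = climb

set_propeller: D = 2.587 m, P = 3.444 m (p = P/D = 1.331272); state ← (V=0, rpm=0)
set_airspeed(88.99): V ← 88.99 m/s
throttle_to(2006): rpm ← 2006
throttle_to(6137): rpm ← 6137
final state: V = 88.99 m/s, rpm = 6137 → n = rpm/60 = 102.283333 rev/s
J = V / (n·D) = 88.99 / (102.283333 × 2.587) = 0.336310
regime bands: climb J<0.6656 | cruise [0.6656, 1.3313) | windmill J≥1.3313
J = 0.3363 → climb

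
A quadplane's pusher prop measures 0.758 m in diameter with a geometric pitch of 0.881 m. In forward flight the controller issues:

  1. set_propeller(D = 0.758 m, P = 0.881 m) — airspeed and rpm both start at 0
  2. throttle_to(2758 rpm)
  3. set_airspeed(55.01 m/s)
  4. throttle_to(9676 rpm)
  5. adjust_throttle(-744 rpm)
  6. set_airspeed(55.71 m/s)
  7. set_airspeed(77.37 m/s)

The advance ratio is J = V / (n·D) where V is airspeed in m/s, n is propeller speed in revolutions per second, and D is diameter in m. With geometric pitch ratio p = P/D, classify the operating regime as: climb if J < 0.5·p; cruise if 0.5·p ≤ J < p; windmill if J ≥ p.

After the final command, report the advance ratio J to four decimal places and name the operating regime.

set_propeller: D = 0.758 m, P = 0.881 m (p = P/D = 1.162269); state ← (V=0, rpm=0)
throttle_to(2758): rpm ← 2758
set_airspeed(55.01): V ← 55.01 m/s
throttle_to(9676): rpm ← 9676
adjust_throttle(-744): rpm ← 9676 -744 = 8932
set_airspeed(55.71): V ← 55.71 m/s
set_airspeed(77.37): V ← 77.37 m/s
final state: V = 77.37 m/s, rpm = 8932 → n = rpm/60 = 148.866667 rev/s
J = V / (n·D) = 77.37 / (148.866667 × 0.758) = 0.685655
regime bands: climb J<0.5811 | cruise [0.5811, 1.1623) | windmill J≥1.1623
J = 0.6857 → cruise

J = 0.6857, regime = cruise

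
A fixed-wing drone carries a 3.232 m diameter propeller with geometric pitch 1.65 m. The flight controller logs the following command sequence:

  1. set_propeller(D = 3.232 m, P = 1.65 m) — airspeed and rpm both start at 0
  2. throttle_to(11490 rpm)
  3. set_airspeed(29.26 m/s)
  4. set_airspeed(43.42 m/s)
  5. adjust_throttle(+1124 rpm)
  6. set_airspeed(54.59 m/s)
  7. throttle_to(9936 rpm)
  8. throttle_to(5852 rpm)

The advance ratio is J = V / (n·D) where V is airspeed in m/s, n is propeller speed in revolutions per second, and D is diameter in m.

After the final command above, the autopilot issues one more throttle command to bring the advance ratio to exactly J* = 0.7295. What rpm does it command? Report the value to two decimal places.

set_propeller: D = 3.232 m, P = 1.65 m (p = P/D = 0.510520); state ← (V=0, rpm=0)
throttle_to(11490): rpm ← 11490
set_airspeed(29.26): V ← 29.26 m/s
set_airspeed(43.42): V ← 43.42 m/s
adjust_throttle(+1124): rpm ← 11490 +1124 = 12614
set_airspeed(54.59): V ← 54.59 m/s
throttle_to(9936): rpm ← 9936
throttle_to(5852): rpm ← 5852
final state: V = 54.59 m/s, rpm = 5852 → n = rpm/60 = 97.533333 rev/s
target J* = 0.7295; solve J* = V/(n·D) for n: n = V/(J*·D) = 54.59/(0.7295 × 3.232) = 23.153489 rev/s
rpm = 60·n = 1389.209346

rpm = 1389.21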